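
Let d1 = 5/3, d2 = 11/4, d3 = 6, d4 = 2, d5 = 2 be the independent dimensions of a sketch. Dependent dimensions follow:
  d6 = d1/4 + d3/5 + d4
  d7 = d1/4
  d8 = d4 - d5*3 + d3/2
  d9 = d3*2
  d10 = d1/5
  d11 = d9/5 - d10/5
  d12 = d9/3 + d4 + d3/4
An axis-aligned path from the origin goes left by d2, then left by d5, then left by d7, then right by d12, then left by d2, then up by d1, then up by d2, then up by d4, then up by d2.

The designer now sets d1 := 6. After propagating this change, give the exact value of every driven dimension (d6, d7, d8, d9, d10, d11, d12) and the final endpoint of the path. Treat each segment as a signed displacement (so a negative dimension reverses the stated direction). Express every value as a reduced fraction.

d6 = 47/10
d7 = 3/2
d8 = -1
d9 = 12
d10 = 6/5
d11 = 54/25
d12 = 15/2
endpoint = (-3/2, 27/2)

Apply edit: d1 := 6
  d6 = d1/4 + d3/5 + d4 = 47/10
  d7 = d1/4 = 3/2
  d8 = d4 - d5*3 + d3/2 = -1
  d9 = d3*2 = 12
  d10 = d1/5 = 6/5
  d11 = d9/5 - d10/5 = 54/25
  d12 = d9/3 + d4 + d3/4 = 15/2
Walk from origin (0, 0):
  seg 1: left by d2 = 11/4 → (-11/4, 0)
  seg 2: left by d5 = 2 → (-19/4, 0)
  seg 3: left by d7 = 3/2 → (-25/4, 0)
  seg 4: right by d12 = 15/2 → (5/4, 0)
  seg 5: left by d2 = 11/4 → (-3/2, 0)
  seg 6: up by d1 = 6 → (-3/2, 6)
  seg 7: up by d2 = 11/4 → (-3/2, 35/4)
  seg 8: up by d4 = 2 → (-3/2, 43/4)
  seg 9: up by d2 = 11/4 → (-3/2, 27/2)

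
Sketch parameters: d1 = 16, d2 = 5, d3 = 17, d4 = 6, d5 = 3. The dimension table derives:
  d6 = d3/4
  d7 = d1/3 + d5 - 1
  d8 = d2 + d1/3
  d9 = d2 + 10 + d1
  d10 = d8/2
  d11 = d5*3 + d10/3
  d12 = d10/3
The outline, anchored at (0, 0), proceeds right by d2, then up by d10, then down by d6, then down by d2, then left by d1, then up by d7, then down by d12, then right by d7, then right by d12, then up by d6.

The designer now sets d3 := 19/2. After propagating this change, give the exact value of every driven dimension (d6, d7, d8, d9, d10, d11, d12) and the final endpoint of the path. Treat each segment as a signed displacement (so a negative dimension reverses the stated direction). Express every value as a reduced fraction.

Apply edit: d3 := 19/2
  d6 = d3/4 = 19/8
  d7 = d1/3 + d5 - 1 = 22/3
  d8 = d2 + d1/3 = 31/3
  d9 = d2 + 10 + d1 = 31
  d10 = d8/2 = 31/6
  d11 = d5*3 + d10/3 = 193/18
  d12 = d10/3 = 31/18
Walk from origin (0, 0):
  seg 1: right by d2 = 5 → (5, 0)
  seg 2: up by d10 = 31/6 → (5, 31/6)
  seg 3: down by d6 = 19/8 → (5, 67/24)
  seg 4: down by d2 = 5 → (5, -53/24)
  seg 5: left by d1 = 16 → (-11, -53/24)
  seg 6: up by d7 = 22/3 → (-11, 41/8)
  seg 7: down by d12 = 31/18 → (-11, 245/72)
  seg 8: right by d7 = 22/3 → (-11/3, 245/72)
  seg 9: right by d12 = 31/18 → (-35/18, 245/72)
  seg 10: up by d6 = 19/8 → (-35/18, 52/9)

d6 = 19/8
d7 = 22/3
d8 = 31/3
d9 = 31
d10 = 31/6
d11 = 193/18
d12 = 31/18
endpoint = (-35/18, 52/9)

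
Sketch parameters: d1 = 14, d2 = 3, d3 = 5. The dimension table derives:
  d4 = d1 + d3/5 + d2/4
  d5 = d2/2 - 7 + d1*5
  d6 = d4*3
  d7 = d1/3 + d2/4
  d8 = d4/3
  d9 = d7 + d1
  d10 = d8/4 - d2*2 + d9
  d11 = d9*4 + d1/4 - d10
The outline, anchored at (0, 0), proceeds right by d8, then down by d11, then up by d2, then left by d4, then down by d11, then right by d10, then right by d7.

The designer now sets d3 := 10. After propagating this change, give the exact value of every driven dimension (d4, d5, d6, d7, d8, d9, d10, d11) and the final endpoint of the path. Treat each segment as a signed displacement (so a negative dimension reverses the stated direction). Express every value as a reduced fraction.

Apply edit: d3 := 10
  d4 = d1 + d3/5 + d2/4 = 67/4
  d5 = d2/2 - 7 + d1*5 = 129/2
  d6 = d4*3 = 201/4
  d7 = d1/3 + d2/4 = 65/12
  d8 = d4/3 = 67/12
  d9 = d7 + d1 = 233/12
  d10 = d8/4 - d2*2 + d9 = 237/16
  d11 = d9*4 + d1/4 - d10 = 3185/48
Walk from origin (0, 0):
  seg 1: right by d8 = 67/12 → (67/12, 0)
  seg 2: down by d11 = 3185/48 → (67/12, -3185/48)
  seg 3: up by d2 = 3 → (67/12, -3041/48)
  seg 4: left by d4 = 67/4 → (-67/6, -3041/48)
  seg 5: down by d11 = 3185/48 → (-67/6, -3113/24)
  seg 6: right by d10 = 237/16 → (175/48, -3113/24)
  seg 7: right by d7 = 65/12 → (145/16, -3113/24)

d4 = 67/4
d5 = 129/2
d6 = 201/4
d7 = 65/12
d8 = 67/12
d9 = 233/12
d10 = 237/16
d11 = 3185/48
endpoint = (145/16, -3113/24)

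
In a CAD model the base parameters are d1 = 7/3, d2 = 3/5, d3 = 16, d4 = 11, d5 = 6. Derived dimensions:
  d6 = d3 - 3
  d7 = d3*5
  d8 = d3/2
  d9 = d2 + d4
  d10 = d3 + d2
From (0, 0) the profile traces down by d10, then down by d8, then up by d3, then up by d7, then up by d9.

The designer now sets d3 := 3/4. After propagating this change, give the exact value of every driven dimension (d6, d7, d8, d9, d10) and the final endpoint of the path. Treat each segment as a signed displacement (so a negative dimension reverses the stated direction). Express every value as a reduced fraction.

Apply edit: d3 := 3/4
  d6 = d3 - 3 = -9/4
  d7 = d3*5 = 15/4
  d8 = d3/2 = 3/8
  d9 = d2 + d4 = 58/5
  d10 = d3 + d2 = 27/20
Walk from origin (0, 0):
  seg 1: down by d10 = 27/20 → (0, -27/20)
  seg 2: down by d8 = 3/8 → (0, -69/40)
  seg 3: up by d3 = 3/4 → (0, -39/40)
  seg 4: up by d7 = 15/4 → (0, 111/40)
  seg 5: up by d9 = 58/5 → (0, 115/8)

d6 = -9/4
d7 = 15/4
d8 = 3/8
d9 = 58/5
d10 = 27/20
endpoint = (0, 115/8)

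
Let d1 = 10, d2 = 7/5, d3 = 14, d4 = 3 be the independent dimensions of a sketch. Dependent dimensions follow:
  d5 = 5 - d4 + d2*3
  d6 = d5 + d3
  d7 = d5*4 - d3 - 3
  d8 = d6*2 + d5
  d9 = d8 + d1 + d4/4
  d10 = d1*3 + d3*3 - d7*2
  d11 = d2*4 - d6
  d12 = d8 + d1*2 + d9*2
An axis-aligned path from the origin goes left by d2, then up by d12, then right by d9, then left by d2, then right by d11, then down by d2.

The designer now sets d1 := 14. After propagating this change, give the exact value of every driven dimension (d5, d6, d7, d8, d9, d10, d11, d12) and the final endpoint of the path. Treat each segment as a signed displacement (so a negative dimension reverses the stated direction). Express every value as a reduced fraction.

d5 = 31/5
d6 = 101/5
d7 = 39/5
d8 = 233/5
d9 = 1227/20
d10 = 342/5
d11 = -73/5
d12 = 1973/10
endpoint = (879/20, 1959/10)

Apply edit: d1 := 14
  d5 = 5 - d4 + d2*3 = 31/5
  d6 = d5 + d3 = 101/5
  d7 = d5*4 - d3 - 3 = 39/5
  d8 = d6*2 + d5 = 233/5
  d9 = d8 + d1 + d4/4 = 1227/20
  d10 = d1*3 + d3*3 - d7*2 = 342/5
  d11 = d2*4 - d6 = -73/5
  d12 = d8 + d1*2 + d9*2 = 1973/10
Walk from origin (0, 0):
  seg 1: left by d2 = 7/5 → (-7/5, 0)
  seg 2: up by d12 = 1973/10 → (-7/5, 1973/10)
  seg 3: right by d9 = 1227/20 → (1199/20, 1973/10)
  seg 4: left by d2 = 7/5 → (1171/20, 1973/10)
  seg 5: right by d11 = -73/5 → (879/20, 1973/10)
  seg 6: down by d2 = 7/5 → (879/20, 1959/10)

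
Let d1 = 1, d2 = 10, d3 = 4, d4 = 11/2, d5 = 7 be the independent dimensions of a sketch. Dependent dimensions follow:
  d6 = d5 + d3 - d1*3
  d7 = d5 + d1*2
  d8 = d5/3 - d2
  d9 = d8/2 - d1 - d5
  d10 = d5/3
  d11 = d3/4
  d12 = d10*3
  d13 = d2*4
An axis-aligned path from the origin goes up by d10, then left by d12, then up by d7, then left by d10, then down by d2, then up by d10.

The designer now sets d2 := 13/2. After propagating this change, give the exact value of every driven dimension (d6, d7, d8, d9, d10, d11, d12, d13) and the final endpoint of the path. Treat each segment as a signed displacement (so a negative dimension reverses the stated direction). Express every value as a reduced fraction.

Apply edit: d2 := 13/2
  d6 = d5 + d3 - d1*3 = 8
  d7 = d5 + d1*2 = 9
  d8 = d5/3 - d2 = -25/6
  d9 = d8/2 - d1 - d5 = -121/12
  d10 = d5/3 = 7/3
  d11 = d3/4 = 1
  d12 = d10*3 = 7
  d13 = d2*4 = 26
Walk from origin (0, 0):
  seg 1: up by d10 = 7/3 → (0, 7/3)
  seg 2: left by d12 = 7 → (-7, 7/3)
  seg 3: up by d7 = 9 → (-7, 34/3)
  seg 4: left by d10 = 7/3 → (-28/3, 34/3)
  seg 5: down by d2 = 13/2 → (-28/3, 29/6)
  seg 6: up by d10 = 7/3 → (-28/3, 43/6)

d6 = 8
d7 = 9
d8 = -25/6
d9 = -121/12
d10 = 7/3
d11 = 1
d12 = 7
d13 = 26
endpoint = (-28/3, 43/6)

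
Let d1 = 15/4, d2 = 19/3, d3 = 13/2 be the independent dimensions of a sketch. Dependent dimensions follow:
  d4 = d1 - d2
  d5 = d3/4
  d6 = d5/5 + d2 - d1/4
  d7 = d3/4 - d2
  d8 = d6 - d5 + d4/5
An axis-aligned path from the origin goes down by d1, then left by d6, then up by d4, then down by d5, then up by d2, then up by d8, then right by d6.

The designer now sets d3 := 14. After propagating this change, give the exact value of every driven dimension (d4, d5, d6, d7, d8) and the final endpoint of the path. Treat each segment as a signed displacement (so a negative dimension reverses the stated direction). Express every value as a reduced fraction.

Apply edit: d3 := 14
  d4 = d1 - d2 = -31/12
  d5 = d3/4 = 7/2
  d6 = d5/5 + d2 - d1/4 = 1463/240
  d7 = d3/4 - d2 = -17/6
  d8 = d6 - d5 + d4/5 = 499/240
Walk from origin (0, 0):
  seg 1: down by d1 = 15/4 → (0, -15/4)
  seg 2: left by d6 = 1463/240 → (-1463/240, -15/4)
  seg 3: up by d4 = -31/12 → (-1463/240, -19/3)
  seg 4: down by d5 = 7/2 → (-1463/240, -59/6)
  seg 5: up by d2 = 19/3 → (-1463/240, -7/2)
  seg 6: up by d8 = 499/240 → (-1463/240, -341/240)
  seg 7: right by d6 = 1463/240 → (0, -341/240)

d4 = -31/12
d5 = 7/2
d6 = 1463/240
d7 = -17/6
d8 = 499/240
endpoint = (0, -341/240)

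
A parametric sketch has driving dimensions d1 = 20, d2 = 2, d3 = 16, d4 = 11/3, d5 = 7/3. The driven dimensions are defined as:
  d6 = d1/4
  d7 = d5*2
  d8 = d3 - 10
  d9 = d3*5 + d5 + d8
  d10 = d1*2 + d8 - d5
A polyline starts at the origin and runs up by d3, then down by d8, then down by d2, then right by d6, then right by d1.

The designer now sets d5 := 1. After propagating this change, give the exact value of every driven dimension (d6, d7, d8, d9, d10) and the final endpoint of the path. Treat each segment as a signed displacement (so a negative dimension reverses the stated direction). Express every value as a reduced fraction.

Apply edit: d5 := 1
  d6 = d1/4 = 5
  d7 = d5*2 = 2
  d8 = d3 - 10 = 6
  d9 = d3*5 + d5 + d8 = 87
  d10 = d1*2 + d8 - d5 = 45
Walk from origin (0, 0):
  seg 1: up by d3 = 16 → (0, 16)
  seg 2: down by d8 = 6 → (0, 10)
  seg 3: down by d2 = 2 → (0, 8)
  seg 4: right by d6 = 5 → (5, 8)
  seg 5: right by d1 = 20 → (25, 8)

d6 = 5
d7 = 2
d8 = 6
d9 = 87
d10 = 45
endpoint = (25, 8)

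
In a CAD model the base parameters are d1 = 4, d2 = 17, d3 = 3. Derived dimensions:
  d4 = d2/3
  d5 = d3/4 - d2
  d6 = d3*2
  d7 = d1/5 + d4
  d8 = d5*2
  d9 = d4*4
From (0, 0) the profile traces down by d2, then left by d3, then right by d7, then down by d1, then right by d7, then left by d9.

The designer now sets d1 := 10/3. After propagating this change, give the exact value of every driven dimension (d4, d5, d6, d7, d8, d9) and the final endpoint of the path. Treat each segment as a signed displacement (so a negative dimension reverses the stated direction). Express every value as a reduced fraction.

d4 = 17/3
d5 = -65/4
d6 = 6
d7 = 19/3
d8 = -65/2
d9 = 68/3
endpoint = (-13, -61/3)

Apply edit: d1 := 10/3
  d4 = d2/3 = 17/3
  d5 = d3/4 - d2 = -65/4
  d6 = d3*2 = 6
  d7 = d1/5 + d4 = 19/3
  d8 = d5*2 = -65/2
  d9 = d4*4 = 68/3
Walk from origin (0, 0):
  seg 1: down by d2 = 17 → (0, -17)
  seg 2: left by d3 = 3 → (-3, -17)
  seg 3: right by d7 = 19/3 → (10/3, -17)
  seg 4: down by d1 = 10/3 → (10/3, -61/3)
  seg 5: right by d7 = 19/3 → (29/3, -61/3)
  seg 6: left by d9 = 68/3 → (-13, -61/3)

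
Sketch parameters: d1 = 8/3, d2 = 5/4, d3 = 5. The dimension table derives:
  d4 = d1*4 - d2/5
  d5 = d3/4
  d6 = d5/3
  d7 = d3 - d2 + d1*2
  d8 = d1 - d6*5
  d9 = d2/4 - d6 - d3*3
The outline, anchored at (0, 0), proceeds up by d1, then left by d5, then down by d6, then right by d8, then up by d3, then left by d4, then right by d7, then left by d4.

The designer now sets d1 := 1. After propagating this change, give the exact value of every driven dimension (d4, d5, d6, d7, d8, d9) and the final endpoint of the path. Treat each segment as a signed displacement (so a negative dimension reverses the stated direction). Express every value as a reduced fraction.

d4 = 15/4
d5 = 5/4
d6 = 5/12
d7 = 23/4
d8 = -13/12
d9 = -725/48
endpoint = (-49/12, 67/12)

Apply edit: d1 := 1
  d4 = d1*4 - d2/5 = 15/4
  d5 = d3/4 = 5/4
  d6 = d5/3 = 5/12
  d7 = d3 - d2 + d1*2 = 23/4
  d8 = d1 - d6*5 = -13/12
  d9 = d2/4 - d6 - d3*3 = -725/48
Walk from origin (0, 0):
  seg 1: up by d1 = 1 → (0, 1)
  seg 2: left by d5 = 5/4 → (-5/4, 1)
  seg 3: down by d6 = 5/12 → (-5/4, 7/12)
  seg 4: right by d8 = -13/12 → (-7/3, 7/12)
  seg 5: up by d3 = 5 → (-7/3, 67/12)
  seg 6: left by d4 = 15/4 → (-73/12, 67/12)
  seg 7: right by d7 = 23/4 → (-1/3, 67/12)
  seg 8: left by d4 = 15/4 → (-49/12, 67/12)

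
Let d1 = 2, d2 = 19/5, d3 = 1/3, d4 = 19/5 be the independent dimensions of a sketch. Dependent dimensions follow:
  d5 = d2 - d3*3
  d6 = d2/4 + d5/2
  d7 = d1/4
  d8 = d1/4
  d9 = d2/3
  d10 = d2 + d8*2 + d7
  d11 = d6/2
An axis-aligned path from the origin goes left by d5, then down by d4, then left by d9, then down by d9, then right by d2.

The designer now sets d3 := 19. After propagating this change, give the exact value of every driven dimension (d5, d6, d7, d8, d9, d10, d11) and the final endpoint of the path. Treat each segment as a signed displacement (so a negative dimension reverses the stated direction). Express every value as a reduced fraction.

Apply edit: d3 := 19
  d5 = d2 - d3*3 = -266/5
  d6 = d2/4 + d5/2 = -513/20
  d7 = d1/4 = 1/2
  d8 = d1/4 = 1/2
  d9 = d2/3 = 19/15
  d10 = d2 + d8*2 + d7 = 53/10
  d11 = d6/2 = -513/40
Walk from origin (0, 0):
  seg 1: left by d5 = -266/5 → (266/5, 0)
  seg 2: down by d4 = 19/5 → (266/5, -19/5)
  seg 3: left by d9 = 19/15 → (779/15, -19/5)
  seg 4: down by d9 = 19/15 → (779/15, -76/15)
  seg 5: right by d2 = 19/5 → (836/15, -76/15)

d5 = -266/5
d6 = -513/20
d7 = 1/2
d8 = 1/2
d9 = 19/15
d10 = 53/10
d11 = -513/40
endpoint = (836/15, -76/15)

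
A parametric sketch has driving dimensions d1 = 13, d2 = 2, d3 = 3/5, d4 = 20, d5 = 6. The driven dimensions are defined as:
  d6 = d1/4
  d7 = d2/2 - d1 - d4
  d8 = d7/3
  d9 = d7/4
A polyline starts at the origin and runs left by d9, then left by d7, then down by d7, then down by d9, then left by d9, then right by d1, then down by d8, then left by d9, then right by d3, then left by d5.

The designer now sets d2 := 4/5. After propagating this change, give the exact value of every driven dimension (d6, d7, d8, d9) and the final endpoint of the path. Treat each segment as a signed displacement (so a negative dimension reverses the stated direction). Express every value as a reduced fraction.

d6 = 13/4
d7 = -163/5
d8 = -163/15
d9 = -163/20
endpoint = (1293/20, 3097/60)

Apply edit: d2 := 4/5
  d6 = d1/4 = 13/4
  d7 = d2/2 - d1 - d4 = -163/5
  d8 = d7/3 = -163/15
  d9 = d7/4 = -163/20
Walk from origin (0, 0):
  seg 1: left by d9 = -163/20 → (163/20, 0)
  seg 2: left by d7 = -163/5 → (163/4, 0)
  seg 3: down by d7 = -163/5 → (163/4, 163/5)
  seg 4: down by d9 = -163/20 → (163/4, 163/4)
  seg 5: left by d9 = -163/20 → (489/10, 163/4)
  seg 6: right by d1 = 13 → (619/10, 163/4)
  seg 7: down by d8 = -163/15 → (619/10, 3097/60)
  seg 8: left by d9 = -163/20 → (1401/20, 3097/60)
  seg 9: right by d3 = 3/5 → (1413/20, 3097/60)
  seg 10: left by d5 = 6 → (1293/20, 3097/60)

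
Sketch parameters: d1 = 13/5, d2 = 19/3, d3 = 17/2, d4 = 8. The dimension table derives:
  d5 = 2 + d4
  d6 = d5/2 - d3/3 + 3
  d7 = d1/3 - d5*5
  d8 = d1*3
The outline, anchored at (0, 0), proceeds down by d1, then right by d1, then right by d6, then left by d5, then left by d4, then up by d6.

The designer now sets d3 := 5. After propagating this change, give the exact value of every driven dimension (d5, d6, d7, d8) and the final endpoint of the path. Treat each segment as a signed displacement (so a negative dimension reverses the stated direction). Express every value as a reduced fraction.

d5 = 10
d6 = 19/3
d7 = -737/15
d8 = 39/5
endpoint = (-136/15, 56/15)

Apply edit: d3 := 5
  d5 = 2 + d4 = 10
  d6 = d5/2 - d3/3 + 3 = 19/3
  d7 = d1/3 - d5*5 = -737/15
  d8 = d1*3 = 39/5
Walk from origin (0, 0):
  seg 1: down by d1 = 13/5 → (0, -13/5)
  seg 2: right by d1 = 13/5 → (13/5, -13/5)
  seg 3: right by d6 = 19/3 → (134/15, -13/5)
  seg 4: left by d5 = 10 → (-16/15, -13/5)
  seg 5: left by d4 = 8 → (-136/15, -13/5)
  seg 6: up by d6 = 19/3 → (-136/15, 56/15)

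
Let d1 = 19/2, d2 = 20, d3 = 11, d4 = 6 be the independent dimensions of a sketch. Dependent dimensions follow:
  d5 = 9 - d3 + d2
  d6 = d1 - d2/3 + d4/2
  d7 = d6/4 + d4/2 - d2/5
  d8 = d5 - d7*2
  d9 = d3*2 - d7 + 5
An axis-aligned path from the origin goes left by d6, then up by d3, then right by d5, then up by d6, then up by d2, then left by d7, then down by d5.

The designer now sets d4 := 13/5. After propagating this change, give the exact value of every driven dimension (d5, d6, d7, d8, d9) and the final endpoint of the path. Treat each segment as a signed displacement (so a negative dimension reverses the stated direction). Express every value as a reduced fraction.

Apply edit: d4 := 13/5
  d5 = 9 - d3 + d2 = 18
  d6 = d1 - d2/3 + d4/2 = 62/15
  d7 = d6/4 + d4/2 - d2/5 = -5/3
  d8 = d5 - d7*2 = 64/3
  d9 = d3*2 - d7 + 5 = 86/3
Walk from origin (0, 0):
  seg 1: left by d6 = 62/15 → (-62/15, 0)
  seg 2: up by d3 = 11 → (-62/15, 11)
  seg 3: right by d5 = 18 → (208/15, 11)
  seg 4: up by d6 = 62/15 → (208/15, 227/15)
  seg 5: up by d2 = 20 → (208/15, 527/15)
  seg 6: left by d7 = -5/3 → (233/15, 527/15)
  seg 7: down by d5 = 18 → (233/15, 257/15)

d5 = 18
d6 = 62/15
d7 = -5/3
d8 = 64/3
d9 = 86/3
endpoint = (233/15, 257/15)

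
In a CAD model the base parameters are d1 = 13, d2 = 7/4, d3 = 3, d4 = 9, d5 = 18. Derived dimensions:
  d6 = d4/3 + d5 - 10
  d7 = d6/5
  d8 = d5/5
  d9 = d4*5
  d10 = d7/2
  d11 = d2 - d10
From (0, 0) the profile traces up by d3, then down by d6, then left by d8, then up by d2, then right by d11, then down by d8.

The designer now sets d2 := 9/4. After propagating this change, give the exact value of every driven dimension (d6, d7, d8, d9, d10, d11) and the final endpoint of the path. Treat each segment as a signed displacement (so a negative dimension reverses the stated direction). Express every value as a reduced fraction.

d6 = 11
d7 = 11/5
d8 = 18/5
d9 = 45
d10 = 11/10
d11 = 23/20
endpoint = (-49/20, -187/20)

Apply edit: d2 := 9/4
  d6 = d4/3 + d5 - 10 = 11
  d7 = d6/5 = 11/5
  d8 = d5/5 = 18/5
  d9 = d4*5 = 45
  d10 = d7/2 = 11/10
  d11 = d2 - d10 = 23/20
Walk from origin (0, 0):
  seg 1: up by d3 = 3 → (0, 3)
  seg 2: down by d6 = 11 → (0, -8)
  seg 3: left by d8 = 18/5 → (-18/5, -8)
  seg 4: up by d2 = 9/4 → (-18/5, -23/4)
  seg 5: right by d11 = 23/20 → (-49/20, -23/4)
  seg 6: down by d8 = 18/5 → (-49/20, -187/20)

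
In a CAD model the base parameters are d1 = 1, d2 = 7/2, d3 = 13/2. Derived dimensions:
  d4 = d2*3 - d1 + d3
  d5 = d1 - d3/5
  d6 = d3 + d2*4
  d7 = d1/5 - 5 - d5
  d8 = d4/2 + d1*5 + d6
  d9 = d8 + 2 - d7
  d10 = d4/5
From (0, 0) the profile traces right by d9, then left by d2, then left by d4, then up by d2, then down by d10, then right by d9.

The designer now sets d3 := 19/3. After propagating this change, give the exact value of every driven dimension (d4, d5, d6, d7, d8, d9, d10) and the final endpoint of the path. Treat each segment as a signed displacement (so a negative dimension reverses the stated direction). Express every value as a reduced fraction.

Apply edit: d3 := 19/3
  d4 = d2*3 - d1 + d3 = 95/6
  d5 = d1 - d3/5 = -4/15
  d6 = d3 + d2*4 = 61/3
  d7 = d1/5 - 5 - d5 = -68/15
  d8 = d4/2 + d1*5 + d6 = 133/4
  d9 = d8 + 2 - d7 = 2387/60
  d10 = d4/5 = 19/6
Walk from origin (0, 0):
  seg 1: right by d9 = 2387/60 → (2387/60, 0)
  seg 2: left by d2 = 7/2 → (2177/60, 0)
  seg 3: left by d4 = 95/6 → (409/20, 0)
  seg 4: up by d2 = 7/2 → (409/20, 7/2)
  seg 5: down by d10 = 19/6 → (409/20, 1/3)
  seg 6: right by d9 = 2387/60 → (1807/30, 1/3)

d4 = 95/6
d5 = -4/15
d6 = 61/3
d7 = -68/15
d8 = 133/4
d9 = 2387/60
d10 = 19/6
endpoint = (1807/30, 1/3)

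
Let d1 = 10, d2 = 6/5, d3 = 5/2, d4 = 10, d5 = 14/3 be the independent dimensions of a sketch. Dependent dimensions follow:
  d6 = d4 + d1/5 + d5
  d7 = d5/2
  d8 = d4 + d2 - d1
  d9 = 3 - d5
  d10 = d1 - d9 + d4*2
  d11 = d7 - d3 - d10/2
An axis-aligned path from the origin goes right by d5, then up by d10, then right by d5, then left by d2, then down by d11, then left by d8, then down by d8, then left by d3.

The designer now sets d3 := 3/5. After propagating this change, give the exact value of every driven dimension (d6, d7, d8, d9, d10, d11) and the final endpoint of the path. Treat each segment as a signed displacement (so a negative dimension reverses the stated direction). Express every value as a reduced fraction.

Apply edit: d3 := 3/5
  d6 = d4 + d1/5 + d5 = 50/3
  d7 = d5/2 = 7/3
  d8 = d4 + d2 - d1 = 6/5
  d9 = 3 - d5 = -5/3
  d10 = d1 - d9 + d4*2 = 95/3
  d11 = d7 - d3 - d10/2 = -141/10
Walk from origin (0, 0):
  seg 1: right by d5 = 14/3 → (14/3, 0)
  seg 2: up by d10 = 95/3 → (14/3, 95/3)
  seg 3: right by d5 = 14/3 → (28/3, 95/3)
  seg 4: left by d2 = 6/5 → (122/15, 95/3)
  seg 5: down by d11 = -141/10 → (122/15, 1373/30)
  seg 6: left by d8 = 6/5 → (104/15, 1373/30)
  seg 7: down by d8 = 6/5 → (104/15, 1337/30)
  seg 8: left by d3 = 3/5 → (19/3, 1337/30)

d6 = 50/3
d7 = 7/3
d8 = 6/5
d9 = -5/3
d10 = 95/3
d11 = -141/10
endpoint = (19/3, 1337/30)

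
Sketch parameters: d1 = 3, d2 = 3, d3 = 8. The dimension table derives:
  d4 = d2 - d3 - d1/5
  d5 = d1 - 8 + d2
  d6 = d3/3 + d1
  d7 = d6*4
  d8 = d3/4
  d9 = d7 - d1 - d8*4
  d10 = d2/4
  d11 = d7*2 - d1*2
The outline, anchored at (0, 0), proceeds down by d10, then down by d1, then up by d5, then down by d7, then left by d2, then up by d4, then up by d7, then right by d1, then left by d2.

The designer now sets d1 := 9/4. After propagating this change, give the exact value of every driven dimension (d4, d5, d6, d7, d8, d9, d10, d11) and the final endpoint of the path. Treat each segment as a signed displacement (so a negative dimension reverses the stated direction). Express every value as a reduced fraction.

Apply edit: d1 := 9/4
  d4 = d2 - d3 - d1/5 = -109/20
  d5 = d1 - 8 + d2 = -11/4
  d6 = d3/3 + d1 = 59/12
  d7 = d6*4 = 59/3
  d8 = d3/4 = 2
  d9 = d7 - d1 - d8*4 = 113/12
  d10 = d2/4 = 3/4
  d11 = d7*2 - d1*2 = 209/6
Walk from origin (0, 0):
  seg 1: down by d10 = 3/4 → (0, -3/4)
  seg 2: down by d1 = 9/4 → (0, -3)
  seg 3: up by d5 = -11/4 → (0, -23/4)
  seg 4: down by d7 = 59/3 → (0, -305/12)
  seg 5: left by d2 = 3 → (-3, -305/12)
  seg 6: up by d4 = -109/20 → (-3, -463/15)
  seg 7: up by d7 = 59/3 → (-3, -56/5)
  seg 8: right by d1 = 9/4 → (-3/4, -56/5)
  seg 9: left by d2 = 3 → (-15/4, -56/5)

d4 = -109/20
d5 = -11/4
d6 = 59/12
d7 = 59/3
d8 = 2
d9 = 113/12
d10 = 3/4
d11 = 209/6
endpoint = (-15/4, -56/5)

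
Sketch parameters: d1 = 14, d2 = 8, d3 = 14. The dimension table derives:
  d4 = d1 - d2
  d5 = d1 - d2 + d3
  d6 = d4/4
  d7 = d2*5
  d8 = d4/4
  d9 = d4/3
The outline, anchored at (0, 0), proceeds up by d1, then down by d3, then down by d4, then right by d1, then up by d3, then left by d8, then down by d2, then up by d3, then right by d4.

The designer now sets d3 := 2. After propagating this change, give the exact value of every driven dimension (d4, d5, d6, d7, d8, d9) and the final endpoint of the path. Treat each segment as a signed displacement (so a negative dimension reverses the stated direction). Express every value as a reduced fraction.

Apply edit: d3 := 2
  d4 = d1 - d2 = 6
  d5 = d1 - d2 + d3 = 8
  d6 = d4/4 = 3/2
  d7 = d2*5 = 40
  d8 = d4/4 = 3/2
  d9 = d4/3 = 2
Walk from origin (0, 0):
  seg 1: up by d1 = 14 → (0, 14)
  seg 2: down by d3 = 2 → (0, 12)
  seg 3: down by d4 = 6 → (0, 6)
  seg 4: right by d1 = 14 → (14, 6)
  seg 5: up by d3 = 2 → (14, 8)
  seg 6: left by d8 = 3/2 → (25/2, 8)
  seg 7: down by d2 = 8 → (25/2, 0)
  seg 8: up by d3 = 2 → (25/2, 2)
  seg 9: right by d4 = 6 → (37/2, 2)

d4 = 6
d5 = 8
d6 = 3/2
d7 = 40
d8 = 3/2
d9 = 2
endpoint = (37/2, 2)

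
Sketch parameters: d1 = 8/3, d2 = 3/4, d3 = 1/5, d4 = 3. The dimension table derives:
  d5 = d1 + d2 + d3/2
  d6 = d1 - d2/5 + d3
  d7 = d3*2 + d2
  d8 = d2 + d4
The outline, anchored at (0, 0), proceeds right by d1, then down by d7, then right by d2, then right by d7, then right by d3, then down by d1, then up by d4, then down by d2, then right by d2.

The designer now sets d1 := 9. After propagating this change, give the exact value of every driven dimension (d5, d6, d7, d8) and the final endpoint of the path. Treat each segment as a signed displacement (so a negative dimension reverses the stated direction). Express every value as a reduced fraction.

d5 = 197/20
d6 = 181/20
d7 = 23/20
d8 = 15/4
endpoint = (237/20, -79/10)

Apply edit: d1 := 9
  d5 = d1 + d2 + d3/2 = 197/20
  d6 = d1 - d2/5 + d3 = 181/20
  d7 = d3*2 + d2 = 23/20
  d8 = d2 + d4 = 15/4
Walk from origin (0, 0):
  seg 1: right by d1 = 9 → (9, 0)
  seg 2: down by d7 = 23/20 → (9, -23/20)
  seg 3: right by d2 = 3/4 → (39/4, -23/20)
  seg 4: right by d7 = 23/20 → (109/10, -23/20)
  seg 5: right by d3 = 1/5 → (111/10, -23/20)
  seg 6: down by d1 = 9 → (111/10, -203/20)
  seg 7: up by d4 = 3 → (111/10, -143/20)
  seg 8: down by d2 = 3/4 → (111/10, -79/10)
  seg 9: right by d2 = 3/4 → (237/20, -79/10)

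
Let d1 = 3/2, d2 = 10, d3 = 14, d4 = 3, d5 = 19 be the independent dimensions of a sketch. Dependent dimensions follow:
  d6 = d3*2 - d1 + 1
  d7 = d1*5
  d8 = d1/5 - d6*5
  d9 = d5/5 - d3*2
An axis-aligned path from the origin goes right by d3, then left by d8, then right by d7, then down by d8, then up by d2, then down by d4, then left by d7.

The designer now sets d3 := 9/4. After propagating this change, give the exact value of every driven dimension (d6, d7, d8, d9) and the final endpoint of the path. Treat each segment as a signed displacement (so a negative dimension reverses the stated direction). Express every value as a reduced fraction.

Apply edit: d3 := 9/4
  d6 = d3*2 - d1 + 1 = 4
  d7 = d1*5 = 15/2
  d8 = d1/5 - d6*5 = -197/10
  d9 = d5/5 - d3*2 = -7/10
Walk from origin (0, 0):
  seg 1: right by d3 = 9/4 → (9/4, 0)
  seg 2: left by d8 = -197/10 → (439/20, 0)
  seg 3: right by d7 = 15/2 → (589/20, 0)
  seg 4: down by d8 = -197/10 → (589/20, 197/10)
  seg 5: up by d2 = 10 → (589/20, 297/10)
  seg 6: down by d4 = 3 → (589/20, 267/10)
  seg 7: left by d7 = 15/2 → (439/20, 267/10)

d6 = 4
d7 = 15/2
d8 = -197/10
d9 = -7/10
endpoint = (439/20, 267/10)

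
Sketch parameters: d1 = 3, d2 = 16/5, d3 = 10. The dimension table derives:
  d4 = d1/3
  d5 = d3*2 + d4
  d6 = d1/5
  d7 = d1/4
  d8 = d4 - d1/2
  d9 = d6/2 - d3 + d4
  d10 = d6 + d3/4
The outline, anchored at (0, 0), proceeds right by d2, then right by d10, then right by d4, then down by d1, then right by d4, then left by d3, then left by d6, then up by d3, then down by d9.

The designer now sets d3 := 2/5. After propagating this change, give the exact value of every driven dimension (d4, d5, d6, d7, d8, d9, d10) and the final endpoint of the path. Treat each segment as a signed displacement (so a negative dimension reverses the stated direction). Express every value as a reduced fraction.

d4 = 1
d5 = 9/5
d6 = 3/5
d7 = 3/4
d8 = -1/2
d9 = 9/10
d10 = 7/10
endpoint = (49/10, -7/2)

Apply edit: d3 := 2/5
  d4 = d1/3 = 1
  d5 = d3*2 + d4 = 9/5
  d6 = d1/5 = 3/5
  d7 = d1/4 = 3/4
  d8 = d4 - d1/2 = -1/2
  d9 = d6/2 - d3 + d4 = 9/10
  d10 = d6 + d3/4 = 7/10
Walk from origin (0, 0):
  seg 1: right by d2 = 16/5 → (16/5, 0)
  seg 2: right by d10 = 7/10 → (39/10, 0)
  seg 3: right by d4 = 1 → (49/10, 0)
  seg 4: down by d1 = 3 → (49/10, -3)
  seg 5: right by d4 = 1 → (59/10, -3)
  seg 6: left by d3 = 2/5 → (11/2, -3)
  seg 7: left by d6 = 3/5 → (49/10, -3)
  seg 8: up by d3 = 2/5 → (49/10, -13/5)
  seg 9: down by d9 = 9/10 → (49/10, -7/2)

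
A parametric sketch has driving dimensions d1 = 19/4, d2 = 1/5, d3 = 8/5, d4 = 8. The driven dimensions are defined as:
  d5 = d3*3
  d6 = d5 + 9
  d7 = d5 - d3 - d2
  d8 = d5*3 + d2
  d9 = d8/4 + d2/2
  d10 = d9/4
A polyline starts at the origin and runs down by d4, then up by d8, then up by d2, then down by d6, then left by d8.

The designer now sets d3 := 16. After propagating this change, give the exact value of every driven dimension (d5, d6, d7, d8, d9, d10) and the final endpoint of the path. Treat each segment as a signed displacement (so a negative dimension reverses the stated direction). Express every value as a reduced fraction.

Apply edit: d3 := 16
  d5 = d3*3 = 48
  d6 = d5 + 9 = 57
  d7 = d5 - d3 - d2 = 159/5
  d8 = d5*3 + d2 = 721/5
  d9 = d8/4 + d2/2 = 723/20
  d10 = d9/4 = 723/80
Walk from origin (0, 0):
  seg 1: down by d4 = 8 → (0, -8)
  seg 2: up by d8 = 721/5 → (0, 681/5)
  seg 3: up by d2 = 1/5 → (0, 682/5)
  seg 4: down by d6 = 57 → (0, 397/5)
  seg 5: left by d8 = 721/5 → (-721/5, 397/5)

d5 = 48
d6 = 57
d7 = 159/5
d8 = 721/5
d9 = 723/20
d10 = 723/80
endpoint = (-721/5, 397/5)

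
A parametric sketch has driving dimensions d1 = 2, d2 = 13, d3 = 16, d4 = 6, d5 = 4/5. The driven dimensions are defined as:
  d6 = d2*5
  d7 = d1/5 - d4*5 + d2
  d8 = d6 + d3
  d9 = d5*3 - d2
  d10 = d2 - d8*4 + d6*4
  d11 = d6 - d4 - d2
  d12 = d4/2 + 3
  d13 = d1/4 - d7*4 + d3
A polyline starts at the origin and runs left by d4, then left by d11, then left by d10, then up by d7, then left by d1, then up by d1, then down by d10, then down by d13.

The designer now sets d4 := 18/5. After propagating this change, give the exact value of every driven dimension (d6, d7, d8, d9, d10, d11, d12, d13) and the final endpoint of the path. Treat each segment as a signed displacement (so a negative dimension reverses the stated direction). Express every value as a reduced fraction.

Apply edit: d4 := 18/5
  d6 = d2*5 = 65
  d7 = d1/5 - d4*5 + d2 = -23/5
  d8 = d6 + d3 = 81
  d9 = d5*3 - d2 = -53/5
  d10 = d2 - d8*4 + d6*4 = -51
  d11 = d6 - d4 - d2 = 242/5
  d12 = d4/2 + 3 = 24/5
  d13 = d1/4 - d7*4 + d3 = 349/10
Walk from origin (0, 0):
  seg 1: left by d4 = 18/5 → (-18/5, 0)
  seg 2: left by d11 = 242/5 → (-52, 0)
  seg 3: left by d10 = -51 → (-1, 0)
  seg 4: up by d7 = -23/5 → (-1, -23/5)
  seg 5: left by d1 = 2 → (-3, -23/5)
  seg 6: up by d1 = 2 → (-3, -13/5)
  seg 7: down by d10 = -51 → (-3, 242/5)
  seg 8: down by d13 = 349/10 → (-3, 27/2)

d6 = 65
d7 = -23/5
d8 = 81
d9 = -53/5
d10 = -51
d11 = 242/5
d12 = 24/5
d13 = 349/10
endpoint = (-3, 27/2)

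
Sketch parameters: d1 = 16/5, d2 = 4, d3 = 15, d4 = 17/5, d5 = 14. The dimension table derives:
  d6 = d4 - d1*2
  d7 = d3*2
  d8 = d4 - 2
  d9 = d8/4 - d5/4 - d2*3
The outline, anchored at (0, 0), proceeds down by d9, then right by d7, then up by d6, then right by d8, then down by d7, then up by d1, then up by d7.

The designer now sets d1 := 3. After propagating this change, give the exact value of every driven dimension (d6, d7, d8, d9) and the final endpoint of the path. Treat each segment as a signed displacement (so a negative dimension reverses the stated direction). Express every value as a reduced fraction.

Apply edit: d1 := 3
  d6 = d4 - d1*2 = -13/5
  d7 = d3*2 = 30
  d8 = d4 - 2 = 7/5
  d9 = d8/4 - d5/4 - d2*3 = -303/20
Walk from origin (0, 0):
  seg 1: down by d9 = -303/20 → (0, 303/20)
  seg 2: right by d7 = 30 → (30, 303/20)
  seg 3: up by d6 = -13/5 → (30, 251/20)
  seg 4: right by d8 = 7/5 → (157/5, 251/20)
  seg 5: down by d7 = 30 → (157/5, -349/20)
  seg 6: up by d1 = 3 → (157/5, -289/20)
  seg 7: up by d7 = 30 → (157/5, 311/20)

d6 = -13/5
d7 = 30
d8 = 7/5
d9 = -303/20
endpoint = (157/5, 311/20)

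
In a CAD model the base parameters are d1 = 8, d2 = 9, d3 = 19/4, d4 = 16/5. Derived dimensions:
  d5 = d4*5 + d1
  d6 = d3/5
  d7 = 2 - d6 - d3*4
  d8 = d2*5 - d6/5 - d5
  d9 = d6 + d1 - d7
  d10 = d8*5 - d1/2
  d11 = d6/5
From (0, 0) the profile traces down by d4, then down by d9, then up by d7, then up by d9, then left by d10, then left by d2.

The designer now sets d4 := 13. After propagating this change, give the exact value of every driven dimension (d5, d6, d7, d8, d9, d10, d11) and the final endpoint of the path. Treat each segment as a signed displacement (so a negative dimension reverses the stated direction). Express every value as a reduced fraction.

Apply edit: d4 := 13
  d5 = d4*5 + d1 = 73
  d6 = d3/5 = 19/20
  d7 = 2 - d6 - d3*4 = -359/20
  d8 = d2*5 - d6/5 - d5 = -2819/100
  d9 = d6 + d1 - d7 = 269/10
  d10 = d8*5 - d1/2 = -2899/20
  d11 = d6/5 = 19/100
Walk from origin (0, 0):
  seg 1: down by d4 = 13 → (0, -13)
  seg 2: down by d9 = 269/10 → (0, -399/10)
  seg 3: up by d7 = -359/20 → (0, -1157/20)
  seg 4: up by d9 = 269/10 → (0, -619/20)
  seg 5: left by d10 = -2899/20 → (2899/20, -619/20)
  seg 6: left by d2 = 9 → (2719/20, -619/20)

d5 = 73
d6 = 19/20
d7 = -359/20
d8 = -2819/100
d9 = 269/10
d10 = -2899/20
d11 = 19/100
endpoint = (2719/20, -619/20)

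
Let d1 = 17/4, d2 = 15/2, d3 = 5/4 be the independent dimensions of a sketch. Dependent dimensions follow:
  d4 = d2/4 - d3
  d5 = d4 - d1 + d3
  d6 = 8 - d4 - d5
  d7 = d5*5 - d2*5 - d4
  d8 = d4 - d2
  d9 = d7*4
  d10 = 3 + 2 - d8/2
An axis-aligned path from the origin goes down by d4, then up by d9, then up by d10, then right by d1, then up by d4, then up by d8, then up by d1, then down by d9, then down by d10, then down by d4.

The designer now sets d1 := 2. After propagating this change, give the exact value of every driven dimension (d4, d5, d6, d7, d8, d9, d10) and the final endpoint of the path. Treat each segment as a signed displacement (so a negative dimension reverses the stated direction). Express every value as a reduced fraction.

Apply edit: d1 := 2
  d4 = d2/4 - d3 = 5/8
  d5 = d4 - d1 + d3 = -1/8
  d6 = 8 - d4 - d5 = 15/2
  d7 = d5*5 - d2*5 - d4 = -155/4
  d8 = d4 - d2 = -55/8
  d9 = d7*4 = -155
  d10 = 3 + 2 - d8/2 = 135/16
Walk from origin (0, 0):
  seg 1: down by d4 = 5/8 → (0, -5/8)
  seg 2: up by d9 = -155 → (0, -1245/8)
  seg 3: up by d10 = 135/16 → (0, -2355/16)
  seg 4: right by d1 = 2 → (2, -2355/16)
  seg 5: up by d4 = 5/8 → (2, -2345/16)
  seg 6: up by d8 = -55/8 → (2, -2455/16)
  seg 7: up by d1 = 2 → (2, -2423/16)
  seg 8: down by d9 = -155 → (2, 57/16)
  seg 9: down by d10 = 135/16 → (2, -39/8)
  seg 10: down by d4 = 5/8 → (2, -11/2)

d4 = 5/8
d5 = -1/8
d6 = 15/2
d7 = -155/4
d8 = -55/8
d9 = -155
d10 = 135/16
endpoint = (2, -11/2)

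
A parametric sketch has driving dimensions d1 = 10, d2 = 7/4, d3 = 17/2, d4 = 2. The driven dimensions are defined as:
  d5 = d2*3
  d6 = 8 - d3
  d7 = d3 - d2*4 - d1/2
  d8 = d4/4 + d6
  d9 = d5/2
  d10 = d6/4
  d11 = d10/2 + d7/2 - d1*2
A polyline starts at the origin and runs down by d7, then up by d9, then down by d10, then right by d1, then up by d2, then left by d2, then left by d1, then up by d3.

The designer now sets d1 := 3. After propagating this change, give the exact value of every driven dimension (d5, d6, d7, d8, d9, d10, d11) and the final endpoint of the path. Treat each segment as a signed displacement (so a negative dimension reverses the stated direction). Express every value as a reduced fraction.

d5 = 21/4
d6 = -1/2
d7 = 0
d8 = 0
d9 = 21/8
d10 = -1/8
d11 = -97/16
endpoint = (-7/4, 13)

Apply edit: d1 := 3
  d5 = d2*3 = 21/4
  d6 = 8 - d3 = -1/2
  d7 = d3 - d2*4 - d1/2 = 0
  d8 = d4/4 + d6 = 0
  d9 = d5/2 = 21/8
  d10 = d6/4 = -1/8
  d11 = d10/2 + d7/2 - d1*2 = -97/16
Walk from origin (0, 0):
  seg 1: down by d7 = 0 → (0, 0)
  seg 2: up by d9 = 21/8 → (0, 21/8)
  seg 3: down by d10 = -1/8 → (0, 11/4)
  seg 4: right by d1 = 3 → (3, 11/4)
  seg 5: up by d2 = 7/4 → (3, 9/2)
  seg 6: left by d2 = 7/4 → (5/4, 9/2)
  seg 7: left by d1 = 3 → (-7/4, 9/2)
  seg 8: up by d3 = 17/2 → (-7/4, 13)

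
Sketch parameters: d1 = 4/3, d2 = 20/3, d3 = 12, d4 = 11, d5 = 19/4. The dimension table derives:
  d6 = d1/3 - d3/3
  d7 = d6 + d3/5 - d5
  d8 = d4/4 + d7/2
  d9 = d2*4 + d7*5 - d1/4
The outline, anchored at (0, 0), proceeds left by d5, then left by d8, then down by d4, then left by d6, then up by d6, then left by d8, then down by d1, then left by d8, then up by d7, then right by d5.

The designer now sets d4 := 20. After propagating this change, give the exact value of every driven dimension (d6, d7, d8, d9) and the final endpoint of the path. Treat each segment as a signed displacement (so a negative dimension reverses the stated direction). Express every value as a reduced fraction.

d6 = -32/9
d7 = -1063/180
d8 = 737/360
d9 = -115/36
endpoint = (-931/360, -5543/180)

Apply edit: d4 := 20
  d6 = d1/3 - d3/3 = -32/9
  d7 = d6 + d3/5 - d5 = -1063/180
  d8 = d4/4 + d7/2 = 737/360
  d9 = d2*4 + d7*5 - d1/4 = -115/36
Walk from origin (0, 0):
  seg 1: left by d5 = 19/4 → (-19/4, 0)
  seg 2: left by d8 = 737/360 → (-2447/360, 0)
  seg 3: down by d4 = 20 → (-2447/360, -20)
  seg 4: left by d6 = -32/9 → (-389/120, -20)
  seg 5: up by d6 = -32/9 → (-389/120, -212/9)
  seg 6: left by d8 = 737/360 → (-238/45, -212/9)
  seg 7: down by d1 = 4/3 → (-238/45, -224/9)
  seg 8: left by d8 = 737/360 → (-2641/360, -224/9)
  seg 9: up by d7 = -1063/180 → (-2641/360, -5543/180)
  seg 10: right by d5 = 19/4 → (-931/360, -5543/180)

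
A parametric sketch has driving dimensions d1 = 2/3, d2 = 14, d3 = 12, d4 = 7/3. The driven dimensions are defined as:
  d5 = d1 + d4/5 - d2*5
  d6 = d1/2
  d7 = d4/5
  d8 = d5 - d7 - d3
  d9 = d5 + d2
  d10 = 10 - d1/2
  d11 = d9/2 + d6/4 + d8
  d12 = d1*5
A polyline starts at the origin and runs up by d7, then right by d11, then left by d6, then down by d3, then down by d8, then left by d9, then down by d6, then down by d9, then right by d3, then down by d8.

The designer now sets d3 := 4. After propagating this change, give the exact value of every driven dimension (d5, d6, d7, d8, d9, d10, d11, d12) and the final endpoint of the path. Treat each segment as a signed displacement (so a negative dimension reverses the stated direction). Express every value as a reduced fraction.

Apply edit: d3 := 4
  d5 = d1 + d4/5 - d2*5 = -1033/15
  d6 = d1/2 = 1/3
  d7 = d4/5 = 7/15
  d8 = d5 - d7 - d3 = -220/3
  d9 = d5 + d2 = -823/15
  d10 = 10 - d1/2 = 29/3
  d11 = d9/2 + d6/4 + d8 = -6041/60
  d12 = d1*5 = 10/3
Walk from origin (0, 0):
  seg 1: up by d7 = 7/15 → (0, 7/15)
  seg 2: right by d11 = -6041/60 → (-6041/60, 7/15)
  seg 3: left by d6 = 1/3 → (-6061/60, 7/15)
  seg 4: down by d3 = 4 → (-6061/60, -53/15)
  seg 5: down by d8 = -220/3 → (-6061/60, 349/5)
  seg 6: left by d9 = -823/15 → (-923/20, 349/5)
  seg 7: down by d6 = 1/3 → (-923/20, 1042/15)
  seg 8: down by d9 = -823/15 → (-923/20, 373/3)
  seg 9: right by d3 = 4 → (-843/20, 373/3)
  seg 10: down by d8 = -220/3 → (-843/20, 593/3)

d5 = -1033/15
d6 = 1/3
d7 = 7/15
d8 = -220/3
d9 = -823/15
d10 = 29/3
d11 = -6041/60
d12 = 10/3
endpoint = (-843/20, 593/3)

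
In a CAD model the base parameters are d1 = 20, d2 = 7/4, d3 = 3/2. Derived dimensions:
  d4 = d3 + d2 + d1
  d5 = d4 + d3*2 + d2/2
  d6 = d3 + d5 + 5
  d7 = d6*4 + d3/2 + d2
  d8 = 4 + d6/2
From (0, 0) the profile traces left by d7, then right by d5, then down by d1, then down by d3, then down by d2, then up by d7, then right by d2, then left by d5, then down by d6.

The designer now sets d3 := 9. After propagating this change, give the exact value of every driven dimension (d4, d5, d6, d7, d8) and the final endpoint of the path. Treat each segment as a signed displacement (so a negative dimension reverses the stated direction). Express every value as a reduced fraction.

d4 = 123/4
d5 = 397/8
d6 = 509/8
d7 = 1043/4
d8 = 573/16
endpoint = (-259, 1331/8)

Apply edit: d3 := 9
  d4 = d3 + d2 + d1 = 123/4
  d5 = d4 + d3*2 + d2/2 = 397/8
  d6 = d3 + d5 + 5 = 509/8
  d7 = d6*4 + d3/2 + d2 = 1043/4
  d8 = 4 + d6/2 = 573/16
Walk from origin (0, 0):
  seg 1: left by d7 = 1043/4 → (-1043/4, 0)
  seg 2: right by d5 = 397/8 → (-1689/8, 0)
  seg 3: down by d1 = 20 → (-1689/8, -20)
  seg 4: down by d3 = 9 → (-1689/8, -29)
  seg 5: down by d2 = 7/4 → (-1689/8, -123/4)
  seg 6: up by d7 = 1043/4 → (-1689/8, 230)
  seg 7: right by d2 = 7/4 → (-1675/8, 230)
  seg 8: left by d5 = 397/8 → (-259, 230)
  seg 9: down by d6 = 509/8 → (-259, 1331/8)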